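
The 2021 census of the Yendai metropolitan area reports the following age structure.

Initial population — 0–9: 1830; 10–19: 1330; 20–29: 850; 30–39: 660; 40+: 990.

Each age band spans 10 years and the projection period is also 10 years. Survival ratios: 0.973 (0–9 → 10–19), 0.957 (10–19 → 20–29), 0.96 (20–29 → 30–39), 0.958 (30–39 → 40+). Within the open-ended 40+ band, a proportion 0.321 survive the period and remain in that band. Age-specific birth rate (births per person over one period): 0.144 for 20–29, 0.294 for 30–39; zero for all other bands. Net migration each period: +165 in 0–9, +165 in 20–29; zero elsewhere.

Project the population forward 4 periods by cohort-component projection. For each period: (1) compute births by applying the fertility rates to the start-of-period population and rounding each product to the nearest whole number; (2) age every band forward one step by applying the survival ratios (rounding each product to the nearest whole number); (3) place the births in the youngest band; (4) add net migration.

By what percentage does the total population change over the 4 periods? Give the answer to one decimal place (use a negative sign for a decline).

-8.6

Period 1.
Births: 850 × 0.144 = 122, 660 × 0.294 = 194 → total 316
10–19: 1830 × 0.973 = 1781
20–29: 1330 × 0.957 = 1273
30–39: 850 × 0.96 = 816
40+: 660 × 0.958 + 990 × 0.321 = 632 + 318 = 950
Net migration: 0–9 + 165 → 481; 20–29 + 165 → 1438
End of period: [481, 1781, 1438, 816, 950]
Period 2.
Births: 1438 × 0.144 = 207, 816 × 0.294 = 240 → total 447
10–19: 481 × 0.973 = 468
20–29: 1781 × 0.957 = 1704
30–39: 1438 × 0.96 = 1380
40+: 816 × 0.958 + 950 × 0.321 = 782 + 305 = 1087
Net migration: 0–9 + 165 → 612; 20–29 + 165 → 1869
End of period: [612, 468, 1869, 1380, 1087]
Period 3.
Births: 1869 × 0.144 = 269, 1380 × 0.294 = 406 → total 675
10–19: 612 × 0.973 = 595
20–29: 468 × 0.957 = 448
30–39: 1869 × 0.96 = 1794
40+: 1380 × 0.958 + 1087 × 0.321 = 1322 + 349 = 1671
Net migration: 0–9 + 165 → 840; 20–29 + 165 → 613
End of period: [840, 595, 613, 1794, 1671]
Period 4.
Births: 613 × 0.144 = 88, 1794 × 0.294 = 527 → total 615
10–19: 840 × 0.973 = 817
20–29: 595 × 0.957 = 569
30–39: 613 × 0.96 = 588
40+: 1794 × 0.958 + 1671 × 0.321 = 1719 + 536 = 2255
Net migration: 0–9 + 165 → 780; 20–29 + 165 → 734
End of period: [780, 817, 734, 588, 2255]
Total: 5660 → 5174; change = -486; percentage change = -8.6%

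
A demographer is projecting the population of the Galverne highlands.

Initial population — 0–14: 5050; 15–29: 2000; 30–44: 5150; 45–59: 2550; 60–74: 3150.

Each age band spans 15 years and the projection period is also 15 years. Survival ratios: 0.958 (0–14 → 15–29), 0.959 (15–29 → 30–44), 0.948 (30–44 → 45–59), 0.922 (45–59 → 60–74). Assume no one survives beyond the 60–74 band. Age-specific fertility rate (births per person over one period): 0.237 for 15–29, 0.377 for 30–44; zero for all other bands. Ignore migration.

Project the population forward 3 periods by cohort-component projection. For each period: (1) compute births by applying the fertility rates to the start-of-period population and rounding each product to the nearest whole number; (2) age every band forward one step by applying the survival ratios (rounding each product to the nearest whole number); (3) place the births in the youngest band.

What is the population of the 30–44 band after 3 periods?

— Period 1 —
Births: 2000 × 0.237 = 474, 5150 × 0.377 = 1942 → total 2416
15–29: 5050 × 0.958 = 4838
30–44: 2000 × 0.959 = 1918
45–59: 5150 × 0.948 = 4882
60–74: 2550 × 0.922 = 2351
Population now: 0–14=2416, 15–29=4838, 30–44=1918, 45–59=4882, 60–74=2351
— Period 2 —
Births: 4838 × 0.237 = 1147, 1918 × 0.377 = 723 → total 1870
15–29: 2416 × 0.958 = 2315
30–44: 4838 × 0.959 = 4640
45–59: 1918 × 0.948 = 1818
60–74: 4882 × 0.922 = 4501
Population now: 0–14=1870, 15–29=2315, 30–44=4640, 45–59=1818, 60–74=4501
— Period 3 —
Births: 2315 × 0.237 = 549, 4640 × 0.377 = 1749 → total 2298
15–29: 1870 × 0.958 = 1791
30–44: 2315 × 0.959 = 2220
45–59: 4640 × 0.948 = 4399
60–74: 1818 × 0.922 = 1676
Population now: 0–14=2298, 15–29=1791, 30–44=2220, 45–59=4399, 60–74=1676

2220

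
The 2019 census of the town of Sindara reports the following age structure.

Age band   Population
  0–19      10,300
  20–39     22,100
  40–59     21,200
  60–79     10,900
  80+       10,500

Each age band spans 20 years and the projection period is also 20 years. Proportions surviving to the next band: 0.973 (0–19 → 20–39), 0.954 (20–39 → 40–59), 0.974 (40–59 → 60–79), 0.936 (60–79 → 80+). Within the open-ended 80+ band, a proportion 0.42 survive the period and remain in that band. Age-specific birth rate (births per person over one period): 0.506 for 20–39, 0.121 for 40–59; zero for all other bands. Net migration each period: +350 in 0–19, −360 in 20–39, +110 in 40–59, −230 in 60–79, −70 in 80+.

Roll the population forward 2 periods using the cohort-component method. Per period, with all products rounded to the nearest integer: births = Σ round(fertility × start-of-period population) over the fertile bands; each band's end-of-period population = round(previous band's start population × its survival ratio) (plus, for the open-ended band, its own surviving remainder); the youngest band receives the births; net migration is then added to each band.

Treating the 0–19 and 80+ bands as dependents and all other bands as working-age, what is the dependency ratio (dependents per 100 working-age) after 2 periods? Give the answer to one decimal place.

76.5

Numbering the bands 1..5 from youngest to oldest:
[period 1]
Births: 22100 * 0.506 = 11183  |  21200 * 0.121 = 2565 → total 13748
Band 2: 10300 * 0.973 = 10022
Band 3: 22100 * 0.954 = 21083
Band 4: 21200 * 0.974 = 20649
Band 5: 10900 * 0.936 + 10500 * 0.42 = 10202 + 4410 = 14612
Net migration: Band 1 + 350 → 14098; Band 2 − 360 → 9662; Band 3 + 110 → 21193; Band 4 − 230 → 20419; Band 5 − 70 → 14542
→ [14098, 9662, 21193, 20419, 14542]
[period 2]
Births: 9662 * 0.506 = 4889  |  21193 * 0.121 = 2564 → total 7453
Band 2: 14098 * 0.973 = 13717
Band 3: 9662 * 0.954 = 9218
Band 4: 21193 * 0.974 = 20642
Band 5: 20419 * 0.936 + 14542 * 0.42 = 19112 + 6108 = 25220
Net migration: Band 1 + 350 → 7803; Band 2 − 360 → 13357; Band 3 + 110 → 9328; Band 4 − 230 → 20412; Band 5 − 70 → 25150
→ [7803, 13357, 9328, 20412, 25150]
Dependents (band 0–19 + band 80+) = 7803 + 25150 = 32953; working-age = 43097; ratio = 32953/43097 × 100 = 76.5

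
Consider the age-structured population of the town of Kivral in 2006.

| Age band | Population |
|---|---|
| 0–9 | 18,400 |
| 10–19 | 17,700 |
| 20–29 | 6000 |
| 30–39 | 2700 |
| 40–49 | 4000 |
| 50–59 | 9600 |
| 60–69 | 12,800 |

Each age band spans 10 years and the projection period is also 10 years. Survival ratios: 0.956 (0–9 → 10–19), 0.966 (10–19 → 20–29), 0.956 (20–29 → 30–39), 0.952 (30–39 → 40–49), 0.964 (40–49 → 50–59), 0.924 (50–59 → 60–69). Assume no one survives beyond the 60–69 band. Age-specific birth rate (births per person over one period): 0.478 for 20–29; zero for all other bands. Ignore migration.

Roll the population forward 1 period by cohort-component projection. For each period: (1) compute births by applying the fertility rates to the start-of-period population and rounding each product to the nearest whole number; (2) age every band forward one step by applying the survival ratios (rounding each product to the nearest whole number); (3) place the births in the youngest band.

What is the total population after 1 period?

58588

Numbering the groups 1..7 from youngest to oldest:
[period 1]
Births: 6000 * 0.478 = 2868
Group 2: 18400 * 0.956 = 17590
Group 3: 17700 * 0.966 = 17098
Group 4: 6000 * 0.956 = 5736
Group 5: 2700 * 0.952 = 2570
Group 6: 4000 * 0.964 = 3856
Group 7: 9600 * 0.924 = 8870
Giving 2868 / 17590 / 17098 / 5736 / 2570 / 3856 / 8870.
Total after period 1: 2868 + 17590 + 17098 + 5736 + 2570 + 3856 + 8870 = 58588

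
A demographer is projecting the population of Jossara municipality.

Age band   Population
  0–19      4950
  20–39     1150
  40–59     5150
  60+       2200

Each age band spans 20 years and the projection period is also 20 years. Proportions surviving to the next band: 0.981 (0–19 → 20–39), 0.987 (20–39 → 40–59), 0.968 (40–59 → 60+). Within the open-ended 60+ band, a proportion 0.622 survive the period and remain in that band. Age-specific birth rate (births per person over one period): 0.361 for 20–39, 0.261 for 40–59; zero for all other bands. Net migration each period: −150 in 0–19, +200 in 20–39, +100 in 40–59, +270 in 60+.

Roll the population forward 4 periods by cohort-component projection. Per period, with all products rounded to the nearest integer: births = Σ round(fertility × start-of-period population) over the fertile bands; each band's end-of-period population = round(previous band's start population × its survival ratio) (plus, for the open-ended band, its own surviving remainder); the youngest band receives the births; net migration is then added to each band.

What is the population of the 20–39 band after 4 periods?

1985

[period 1]
Births: 1150 × 0.361 = 415  |  5150 × 0.261 = 1344 → total 1759
20–39: 4950 × 0.981 = 4856
40–59: 1150 × 0.987 = 1135
60+: 5150 × 0.968 + 2200 × 0.622 = 4985 + 1368 = 6353
Net migration: 0–19 − 150 → 1609; 20–39 + 200 → 5056; 40–59 + 100 → 1235; 60+ + 270 → 6623
Population now: 0–19=1609, 20–39=5056, 40–59=1235, 60+=6623
[period 2]
Births: 5056 × 0.361 = 1825  |  1235 × 0.261 = 322 → total 2147
20–39: 1609 × 0.981 = 1578
40–59: 5056 × 0.987 = 4990
60+: 1235 × 0.968 + 6623 × 0.622 = 1195 + 4120 = 5315
Net migration: 0–19 − 150 → 1997; 20–39 + 200 → 1778; 40–59 + 100 → 5090; 60+ + 270 → 5585
Population now: 0–19=1997, 20–39=1778, 40–59=5090, 60+=5585
[period 3]
Births: 1778 × 0.361 = 642  |  5090 × 0.261 = 1328 → total 1970
20–39: 1997 × 0.981 = 1959
40–59: 1778 × 0.987 = 1755
60+: 5090 × 0.968 + 5585 × 0.622 = 4927 + 3474 = 8401
Net migration: 0–19 − 150 → 1820; 20–39 + 200 → 2159; 40–59 + 100 → 1855; 60+ + 270 → 8671
Population now: 0–19=1820, 20–39=2159, 40–59=1855, 60+=8671
[period 4]
Births: 2159 × 0.361 = 779  |  1855 × 0.261 = 484 → total 1263
20–39: 1820 × 0.981 = 1785
40–59: 2159 × 0.987 = 2131
60+: 1855 × 0.968 + 8671 × 0.622 = 1796 + 5393 = 7189
Net migration: 0–19 − 150 → 1113; 20–39 + 200 → 1985; 40–59 + 100 → 2231; 60+ + 270 → 7459
Population now: 0–19=1113, 20–39=1985, 40–59=2231, 60+=7459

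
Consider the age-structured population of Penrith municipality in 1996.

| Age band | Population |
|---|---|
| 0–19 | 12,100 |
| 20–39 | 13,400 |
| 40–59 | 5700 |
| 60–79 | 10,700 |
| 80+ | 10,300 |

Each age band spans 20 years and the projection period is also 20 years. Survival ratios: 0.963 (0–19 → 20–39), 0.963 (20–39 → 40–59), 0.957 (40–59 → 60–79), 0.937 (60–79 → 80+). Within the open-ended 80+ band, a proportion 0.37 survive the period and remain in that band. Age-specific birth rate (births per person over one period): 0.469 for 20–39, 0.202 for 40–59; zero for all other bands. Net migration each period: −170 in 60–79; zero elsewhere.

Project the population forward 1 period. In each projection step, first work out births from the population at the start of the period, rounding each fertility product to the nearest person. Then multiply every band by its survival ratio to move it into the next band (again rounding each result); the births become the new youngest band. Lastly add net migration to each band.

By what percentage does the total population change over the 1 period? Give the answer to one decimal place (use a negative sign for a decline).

— Period 1 —
Births: 13400 * 0.469 = 6285 ; 5700 * 0.202 = 1151 — total 7436
20–39: 12100 * 0.963 = 11652
40–59: 13400 * 0.963 = 12904
60–79: 5700 * 0.957 = 5455
80+: 10700 * 0.937 + 10300 * 0.37 = 10026 + 3811 = 13837
Net migration: 60–79 − 170 → 5285
Population now: 0–19=7436, 20–39=11652, 40–59=12904, 60–79=5285, 80+=13837
Total: 52200 → 51114; change = -1086; percentage change = -2.1%

-2.1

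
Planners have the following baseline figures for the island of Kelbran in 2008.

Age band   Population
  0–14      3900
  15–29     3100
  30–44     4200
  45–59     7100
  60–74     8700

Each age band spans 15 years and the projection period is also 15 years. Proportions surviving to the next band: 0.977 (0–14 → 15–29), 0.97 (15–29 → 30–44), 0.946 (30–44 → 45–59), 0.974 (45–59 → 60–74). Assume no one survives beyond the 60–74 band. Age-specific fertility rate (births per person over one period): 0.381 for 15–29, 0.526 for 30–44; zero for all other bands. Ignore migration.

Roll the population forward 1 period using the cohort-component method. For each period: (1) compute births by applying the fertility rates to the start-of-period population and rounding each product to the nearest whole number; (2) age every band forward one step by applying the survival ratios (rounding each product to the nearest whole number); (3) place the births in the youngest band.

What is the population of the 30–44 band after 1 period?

3007

[period 1]
Births: 3100 × 0.381 = 1181 ; 4200 × 0.526 = 2209 → total 3390
15–29: 3900 × 0.977 = 3810
30–44: 3100 × 0.97 = 3007
45–59: 4200 × 0.946 = 3973
60–74: 7100 × 0.974 = 6915
End of period: [3390, 3810, 3007, 3973, 6915]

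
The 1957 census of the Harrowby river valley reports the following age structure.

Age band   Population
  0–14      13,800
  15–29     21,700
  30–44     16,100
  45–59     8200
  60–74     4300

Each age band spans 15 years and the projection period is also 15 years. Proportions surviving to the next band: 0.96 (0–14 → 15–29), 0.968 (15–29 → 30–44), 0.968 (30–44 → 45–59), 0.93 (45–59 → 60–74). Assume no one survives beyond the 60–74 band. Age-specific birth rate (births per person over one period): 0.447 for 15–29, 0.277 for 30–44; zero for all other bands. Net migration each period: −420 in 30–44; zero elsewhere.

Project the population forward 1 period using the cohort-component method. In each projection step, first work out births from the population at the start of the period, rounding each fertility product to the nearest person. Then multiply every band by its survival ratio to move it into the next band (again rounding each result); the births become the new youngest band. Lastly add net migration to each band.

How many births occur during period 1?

14160

Numbering the groups 1..5 from youngest to oldest:
Period 1:
Births: 21700 × 0.447 = 9700, 16100 × 0.277 = 4460 → 14160
Group 2: 13800 × 0.96 = 13248
Group 3: 21700 × 0.968 = 21006
Group 4: 16100 × 0.968 = 15585
Group 5: 8200 × 0.93 = 7626
Net migration: Group 3 − 420 → 20586
End of period: [14160, 13248, 20586, 15585, 7626]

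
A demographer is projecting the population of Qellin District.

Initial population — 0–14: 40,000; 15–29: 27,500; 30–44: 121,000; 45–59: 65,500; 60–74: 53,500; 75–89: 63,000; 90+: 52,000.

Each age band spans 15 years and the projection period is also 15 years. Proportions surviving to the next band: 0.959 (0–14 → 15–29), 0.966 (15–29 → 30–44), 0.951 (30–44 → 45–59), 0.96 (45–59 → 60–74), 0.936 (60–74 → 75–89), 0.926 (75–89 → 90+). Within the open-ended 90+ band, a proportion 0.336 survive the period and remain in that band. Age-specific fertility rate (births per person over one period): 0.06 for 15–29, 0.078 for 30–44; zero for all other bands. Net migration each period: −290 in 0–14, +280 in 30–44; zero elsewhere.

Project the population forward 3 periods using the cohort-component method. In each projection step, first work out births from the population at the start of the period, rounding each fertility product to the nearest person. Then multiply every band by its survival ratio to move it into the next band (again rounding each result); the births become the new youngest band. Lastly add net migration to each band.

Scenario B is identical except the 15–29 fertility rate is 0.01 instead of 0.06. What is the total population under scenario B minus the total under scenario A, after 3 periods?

-3644

[period 1]
Births: 27500 * 0.06 = 1650  |  121000 * 0.078 = 9438 → total 11088
15–29: 40000 * 0.959 = 38360
30–44: 27500 * 0.966 = 26565
45–59: 121000 * 0.951 = 115071
60–74: 65500 * 0.96 = 62880
75–89: 53500 * 0.936 = 50076
90+: 63000 * 0.926 + 52000 * 0.336 = 58338 + 17472 = 75810
Net migration: 0–14 − 290 → 10798; 30–44 + 280 → 26845
Giving 10798 / 38360 / 26845 / 115071 / 62880 / 50076 / 75810.
[period 2]
Births: 38360 * 0.06 = 2302  |  26845 * 0.078 = 2094 → total 4396
15–29: 10798 * 0.959 = 10355
30–44: 38360 * 0.966 = 37056
45–59: 26845 * 0.951 = 25530
60–74: 115071 * 0.96 = 110468
75–89: 62880 * 0.936 = 58856
90+: 50076 * 0.926 + 75810 * 0.336 = 46370 + 25472 = 71842
Net migration: 0–14 − 290 → 4106; 30–44 + 280 → 37336
Giving 4106 / 10355 / 37336 / 25530 / 110468 / 58856 / 71842.
[period 3]
Births: 10355 * 0.06 = 621  |  37336 * 0.078 = 2912 → total 3533
15–29: 4106 * 0.959 = 3938
30–44: 10355 * 0.966 = 10003
45–59: 37336 * 0.951 = 35507
60–74: 25530 * 0.96 = 24509
75–89: 110468 * 0.936 = 103398
90+: 58856 * 0.926 + 71842 * 0.336 = 54501 + 24139 = 78640
Net migration: 0–14 − 290 → 3243; 30–44 + 280 → 10283
Giving 3243 / 3938 / 10283 / 35507 / 24509 / 103398 / 78640.
Scenario A total after 3 periods: 259518
Scenario B projection —
[period 1]
Births: 27500 * 0.01 = 275  |  121000 * 0.078 = 9438 → total 9713
15–29: 40000 * 0.959 = 38360
30–44: 27500 * 0.966 = 26565
45–59: 121000 * 0.951 = 115071
60–74: 65500 * 0.96 = 62880
75–89: 53500 * 0.936 = 50076
90+: 63000 * 0.926 + 52000 * 0.336 = 58338 + 17472 = 75810
Net migration: 0–14 − 290 → 9423; 30–44 + 280 → 26845
Giving 9423 / 38360 / 26845 / 115071 / 62880 / 50076 / 75810.
[period 2]
Births: 38360 * 0.01 = 384  |  26845 * 0.078 = 2094 → total 2478
15–29: 9423 * 0.959 = 9037
30–44: 38360 * 0.966 = 37056
45–59: 26845 * 0.951 = 25530
60–74: 115071 * 0.96 = 110468
75–89: 62880 * 0.936 = 58856
90+: 50076 * 0.926 + 75810 * 0.336 = 46370 + 25472 = 71842
Net migration: 0–14 − 290 → 2188; 30–44 + 280 → 37336
Giving 2188 / 9037 / 37336 / 25530 / 110468 / 58856 / 71842.
[period 3]
Births: 9037 * 0.01 = 90  |  37336 * 0.078 = 2912 → total 3002
15–29: 2188 * 0.959 = 2098
30–44: 9037 * 0.966 = 8730
45–59: 37336 * 0.951 = 35507
60–74: 25530 * 0.96 = 24509
75–89: 110468 * 0.936 = 103398
90+: 58856 * 0.926 + 71842 * 0.336 = 54501 + 24139 = 78640
Net migration: 0–14 − 290 → 2712; 30–44 + 280 → 9010
Giving 2712 / 2098 / 9010 / 35507 / 24509 / 103398 / 78640.
Scenario B total after 3 periods: 255874
Difference B − A = 255874 − 259518 = -3644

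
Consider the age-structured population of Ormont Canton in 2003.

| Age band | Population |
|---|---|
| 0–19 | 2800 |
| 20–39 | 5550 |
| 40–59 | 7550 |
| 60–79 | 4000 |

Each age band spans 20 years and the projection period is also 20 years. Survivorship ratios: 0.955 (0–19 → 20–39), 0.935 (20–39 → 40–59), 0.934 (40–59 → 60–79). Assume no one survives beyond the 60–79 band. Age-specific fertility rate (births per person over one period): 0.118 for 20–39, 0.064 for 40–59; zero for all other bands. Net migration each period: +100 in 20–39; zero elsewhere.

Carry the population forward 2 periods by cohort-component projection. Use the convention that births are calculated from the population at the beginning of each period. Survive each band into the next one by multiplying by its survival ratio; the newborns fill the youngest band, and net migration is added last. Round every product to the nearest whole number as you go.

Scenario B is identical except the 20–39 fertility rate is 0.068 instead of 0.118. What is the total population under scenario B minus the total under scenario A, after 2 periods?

Numbering the bands 1..4 from youngest to oldest:
Period 1.
Births: 5550 * 0.118 = 655 ; 7550 * 0.064 = 483 ⇒ total 1138
Band 2: 2800 * 0.955 = 2674
Band 3: 5550 * 0.935 = 5189
Band 4: 7550 * 0.934 = 7052
Net migration: Band 2 + 100 → 2774
Giving 1138 / 2774 / 5189 / 7052.
Period 2.
Births: 2774 * 0.118 = 327 ; 5189 * 0.064 = 332 ⇒ total 659
Band 2: 1138 * 0.955 = 1087
Band 3: 2774 * 0.935 = 2594
Band 4: 5189 * 0.934 = 4847
Net migration: Band 2 + 100 → 1187
Giving 659 / 1187 / 2594 / 4847.
Scenario A total after 2 periods: 9287
Scenario B projection —
Period 1.
Births: 5550 * 0.068 = 377 ; 7550 * 0.064 = 483 ⇒ total 860
Band 2: 2800 * 0.955 = 2674
Band 3: 5550 * 0.935 = 5189
Band 4: 7550 * 0.934 = 7052
Net migration: Band 2 + 100 → 2774
Giving 860 / 2774 / 5189 / 7052.
Period 2.
Births: 2774 * 0.068 = 189 ; 5189 * 0.064 = 332 ⇒ total 521
Band 2: 860 * 0.955 = 821
Band 3: 2774 * 0.935 = 2594
Band 4: 5189 * 0.934 = 4847
Net migration: Band 2 + 100 → 921
Giving 521 / 921 / 2594 / 4847.
Scenario B total after 2 periods: 8883
Difference B − A = 8883 − 9287 = -404

-404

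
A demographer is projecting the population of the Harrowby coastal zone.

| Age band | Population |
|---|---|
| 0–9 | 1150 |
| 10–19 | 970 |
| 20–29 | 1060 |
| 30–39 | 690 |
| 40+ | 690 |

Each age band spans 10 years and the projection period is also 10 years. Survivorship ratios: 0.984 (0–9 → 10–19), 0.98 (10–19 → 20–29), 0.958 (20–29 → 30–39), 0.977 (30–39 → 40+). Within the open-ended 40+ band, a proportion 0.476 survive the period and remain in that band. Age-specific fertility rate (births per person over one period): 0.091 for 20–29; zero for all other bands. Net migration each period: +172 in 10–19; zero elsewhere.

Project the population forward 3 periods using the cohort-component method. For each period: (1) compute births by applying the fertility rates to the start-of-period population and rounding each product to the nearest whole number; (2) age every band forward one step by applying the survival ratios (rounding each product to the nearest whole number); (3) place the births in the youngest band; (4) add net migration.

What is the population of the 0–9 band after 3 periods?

116

Let group 1 be 0–9 through group 5 = 40+.
Period 1:
Births: 1060 × 0.091 = 96
Group 2: 1150 × 0.984 = 1132
Group 3: 970 × 0.98 = 951
Group 4: 1060 × 0.958 = 1015
Group 5: 690 × 0.977 + 690 × 0.476 = 674 + 328 = 1002
Net migration: Group 2 + 172 → 1304
Population now: 0–9=96, 10–19=1304, 20–29=951, 30–39=1015, 40+=1002
Period 2:
Births: 951 × 0.091 = 87
Group 2: 96 × 0.984 = 94
Group 3: 1304 × 0.98 = 1278
Group 4: 951 × 0.958 = 911
Group 5: 1015 × 0.977 + 1002 × 0.476 = 992 + 477 = 1469
Net migration: Group 2 + 172 → 266
Population now: 0–9=87, 10–19=266, 20–29=1278, 30–39=911, 40+=1469
Period 3:
Births: 1278 × 0.091 = 116
Group 2: 87 × 0.984 = 86
Group 3: 266 × 0.98 = 261
Group 4: 1278 × 0.958 = 1224
Group 5: 911 × 0.977 + 1469 × 0.476 = 890 + 699 = 1589
Net migration: Group 2 + 172 → 258
Population now: 0–9=116, 10–19=258, 20–29=261, 30–39=1224, 40+=1589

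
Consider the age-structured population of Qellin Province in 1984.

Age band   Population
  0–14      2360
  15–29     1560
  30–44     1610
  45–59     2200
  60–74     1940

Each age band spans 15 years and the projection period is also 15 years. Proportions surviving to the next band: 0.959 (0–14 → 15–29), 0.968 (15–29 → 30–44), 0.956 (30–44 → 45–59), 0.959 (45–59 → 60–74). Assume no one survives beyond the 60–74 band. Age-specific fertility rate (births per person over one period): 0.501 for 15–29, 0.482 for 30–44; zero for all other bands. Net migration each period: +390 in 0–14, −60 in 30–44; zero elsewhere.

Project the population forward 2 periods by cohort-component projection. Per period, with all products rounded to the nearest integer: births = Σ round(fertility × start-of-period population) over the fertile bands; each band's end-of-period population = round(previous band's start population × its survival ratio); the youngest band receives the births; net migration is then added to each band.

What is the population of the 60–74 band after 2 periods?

1476

(Groups numbered youngest = 1 to oldest = 5.)
[period 1]
Births: 1560 × 0.501 = 782 ; 1610 × 0.482 = 776 ⇒ total 1558
Group 2: 2360 × 0.959 = 2263
Group 3: 1560 × 0.968 = 1510
Group 4: 1610 × 0.956 = 1539
Group 5: 2200 × 0.959 = 2110
Net migration: Group 1 + 390 → 1948; Group 3 − 60 → 1450
Population now: 0–14=1948, 15–29=2263, 30–44=1450, 45–59=1539, 60–74=2110
[period 2]
Births: 2263 × 0.501 = 1134 ; 1450 × 0.482 = 699 ⇒ total 1833
Group 2: 1948 × 0.959 = 1868
Group 3: 2263 × 0.968 = 2191
Group 4: 1450 × 0.956 = 1386
Group 5: 1539 × 0.959 = 1476
Net migration: Group 1 + 390 → 2223; Group 3 − 60 → 2131
Population now: 0–14=2223, 15–29=1868, 30–44=2131, 45–59=1386, 60–74=1476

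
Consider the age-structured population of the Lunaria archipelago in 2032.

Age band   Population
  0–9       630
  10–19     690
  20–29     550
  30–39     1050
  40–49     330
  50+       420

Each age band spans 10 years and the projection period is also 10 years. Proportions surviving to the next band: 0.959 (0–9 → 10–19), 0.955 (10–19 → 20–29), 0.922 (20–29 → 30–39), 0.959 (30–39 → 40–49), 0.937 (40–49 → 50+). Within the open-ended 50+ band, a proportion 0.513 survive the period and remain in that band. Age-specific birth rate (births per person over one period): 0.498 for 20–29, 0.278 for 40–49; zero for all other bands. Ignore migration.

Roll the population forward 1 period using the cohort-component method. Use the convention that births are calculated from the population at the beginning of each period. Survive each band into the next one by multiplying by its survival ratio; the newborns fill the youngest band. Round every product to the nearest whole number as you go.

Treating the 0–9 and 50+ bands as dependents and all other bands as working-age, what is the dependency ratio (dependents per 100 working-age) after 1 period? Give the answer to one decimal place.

32.0

— Period 1 —
Births: 550 × 0.498 = 274  |  330 × 0.278 = 92 ⇒ total 366
10–19: 630 × 0.959 = 604
20–29: 690 × 0.955 = 659
30–39: 550 × 0.922 = 507
40–49: 1050 × 0.959 = 1007
50+: 330 × 0.937 + 420 × 0.513 = 309 + 215 = 524
Giving 366 / 604 / 659 / 507 / 1007 / 524.
Dependents (band 0–9 + band 50+) = 366 + 524 = 890; working-age = 2777; ratio = 890/2777 × 100 = 32.0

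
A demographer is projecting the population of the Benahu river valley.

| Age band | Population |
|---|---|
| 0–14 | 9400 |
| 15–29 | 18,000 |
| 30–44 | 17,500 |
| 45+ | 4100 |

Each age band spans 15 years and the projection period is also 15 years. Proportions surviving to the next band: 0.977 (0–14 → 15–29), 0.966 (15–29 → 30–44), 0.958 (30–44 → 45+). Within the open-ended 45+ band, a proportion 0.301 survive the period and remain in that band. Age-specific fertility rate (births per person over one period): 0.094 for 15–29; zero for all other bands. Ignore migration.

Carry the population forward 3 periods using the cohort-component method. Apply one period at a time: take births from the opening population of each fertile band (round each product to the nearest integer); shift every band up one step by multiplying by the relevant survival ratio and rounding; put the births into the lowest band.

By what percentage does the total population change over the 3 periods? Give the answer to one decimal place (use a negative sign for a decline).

(Groups numbered youngest = 1 to oldest = 4.)
[period 1]
Births: 18000 * 0.094 = 1692
Group 2: 9400 * 0.977 = 9184
Group 3: 18000 * 0.966 = 17388
Group 4: 17500 * 0.958 + 4100 * 0.301 = 16765 + 1234 = 17999
Population now: 0–14=1692, 15–29=9184, 30–44=17388, 45+=17999
[period 2]
Births: 9184 * 0.094 = 863
Group 2: 1692 * 0.977 = 1653
Group 3: 9184 * 0.966 = 8872
Group 4: 17388 * 0.958 + 17999 * 0.301 = 16658 + 5418 = 22076
Population now: 0–14=863, 15–29=1653, 30–44=8872, 45+=22076
[period 3]
Births: 1653 * 0.094 = 155
Group 2: 863 * 0.977 = 843
Group 3: 1653 * 0.966 = 1597
Group 4: 8872 * 0.958 + 22076 * 0.301 = 8499 + 6645 = 15144
Population now: 0–14=155, 15–29=843, 30–44=1597, 45+=15144
Total: 49000 → 17739; change = -31261; percentage change = -63.8%

-63.8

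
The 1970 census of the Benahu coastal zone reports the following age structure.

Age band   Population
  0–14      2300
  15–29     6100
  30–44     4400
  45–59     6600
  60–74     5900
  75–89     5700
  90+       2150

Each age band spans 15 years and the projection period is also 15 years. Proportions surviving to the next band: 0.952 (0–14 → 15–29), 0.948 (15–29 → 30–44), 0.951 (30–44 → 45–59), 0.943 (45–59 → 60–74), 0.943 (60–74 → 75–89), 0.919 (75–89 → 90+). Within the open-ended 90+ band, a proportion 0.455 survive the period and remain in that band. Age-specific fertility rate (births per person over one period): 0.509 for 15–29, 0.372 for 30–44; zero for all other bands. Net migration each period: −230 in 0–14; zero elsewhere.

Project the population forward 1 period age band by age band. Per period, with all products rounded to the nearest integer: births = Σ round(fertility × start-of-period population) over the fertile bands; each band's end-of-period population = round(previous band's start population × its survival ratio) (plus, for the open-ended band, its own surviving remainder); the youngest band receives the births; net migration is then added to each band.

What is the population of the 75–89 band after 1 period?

5564

[period 1]
Births: 6100 × 0.509 = 3105  |  4400 × 0.372 = 1637 ⇒ total 4742
15–29: 2300 × 0.952 = 2190
30–44: 6100 × 0.948 = 5783
45–59: 4400 × 0.951 = 4184
60–74: 6600 × 0.943 = 6224
75–89: 5900 × 0.943 = 5564
90+: 5700 × 0.919 + 2150 × 0.455 = 5238 + 978 = 6216
Net migration: 0–14 − 230 → 4512
→ [4512, 2190, 5783, 4184, 6224, 5564, 6216]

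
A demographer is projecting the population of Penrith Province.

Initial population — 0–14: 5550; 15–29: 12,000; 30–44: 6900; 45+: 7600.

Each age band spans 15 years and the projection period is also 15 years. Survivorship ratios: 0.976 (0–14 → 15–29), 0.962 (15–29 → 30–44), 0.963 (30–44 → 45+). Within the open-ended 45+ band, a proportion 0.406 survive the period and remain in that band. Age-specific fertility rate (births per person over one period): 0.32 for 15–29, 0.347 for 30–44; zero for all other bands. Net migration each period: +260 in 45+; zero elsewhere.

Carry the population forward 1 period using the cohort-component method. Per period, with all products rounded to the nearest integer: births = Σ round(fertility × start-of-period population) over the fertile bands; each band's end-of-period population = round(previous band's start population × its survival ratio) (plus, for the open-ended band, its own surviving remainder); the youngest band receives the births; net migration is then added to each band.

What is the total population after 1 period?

Period 1.
Births: 12000 * 0.32 = 3840 ; 6900 * 0.347 = 2394 — total 6234
15–29: 5550 * 0.976 = 5417
30–44: 12000 * 0.962 = 11544
45+: 6900 * 0.963 + 7600 * 0.406 = 6645 + 3086 = 9731
Net migration: 45+ + 260 → 9991
End of period: [6234, 5417, 11544, 9991]
Total after period 1: 6234 + 5417 + 11544 + 9991 = 33186

33186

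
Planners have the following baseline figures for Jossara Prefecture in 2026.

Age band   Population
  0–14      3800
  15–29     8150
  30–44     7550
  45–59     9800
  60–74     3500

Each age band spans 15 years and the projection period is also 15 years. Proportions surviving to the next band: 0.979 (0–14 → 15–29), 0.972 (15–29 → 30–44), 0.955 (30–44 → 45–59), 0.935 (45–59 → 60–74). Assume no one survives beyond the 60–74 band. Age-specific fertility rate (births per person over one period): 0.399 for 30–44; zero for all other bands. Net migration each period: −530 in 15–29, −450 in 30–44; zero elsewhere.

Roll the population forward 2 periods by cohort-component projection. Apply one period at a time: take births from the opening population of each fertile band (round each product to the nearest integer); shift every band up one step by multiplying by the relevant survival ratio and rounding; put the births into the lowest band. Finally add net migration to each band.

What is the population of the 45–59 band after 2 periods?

7136

Numbering the groups 1..5 from youngest to oldest:
Period 1.
Births: 7550 × 0.399 = 3012
Group 2: 3800 × 0.979 = 3720
Group 3: 8150 × 0.972 = 7922
Group 4: 7550 × 0.955 = 7210
Group 5: 9800 × 0.935 = 9163
Net migration: Group 2 − 530 → 3190; Group 3 − 450 → 7472
Giving 3012 / 3190 / 7472 / 7210 / 9163.
Period 2.
Births: 7472 × 0.399 = 2981
Group 2: 3012 × 0.979 = 2949
Group 3: 3190 × 0.972 = 3101
Group 4: 7472 × 0.955 = 7136
Group 5: 7210 × 0.935 = 6741
Net migration: Group 2 − 530 → 2419; Group 3 − 450 → 2651
Giving 2981 / 2419 / 2651 / 7136 / 6741.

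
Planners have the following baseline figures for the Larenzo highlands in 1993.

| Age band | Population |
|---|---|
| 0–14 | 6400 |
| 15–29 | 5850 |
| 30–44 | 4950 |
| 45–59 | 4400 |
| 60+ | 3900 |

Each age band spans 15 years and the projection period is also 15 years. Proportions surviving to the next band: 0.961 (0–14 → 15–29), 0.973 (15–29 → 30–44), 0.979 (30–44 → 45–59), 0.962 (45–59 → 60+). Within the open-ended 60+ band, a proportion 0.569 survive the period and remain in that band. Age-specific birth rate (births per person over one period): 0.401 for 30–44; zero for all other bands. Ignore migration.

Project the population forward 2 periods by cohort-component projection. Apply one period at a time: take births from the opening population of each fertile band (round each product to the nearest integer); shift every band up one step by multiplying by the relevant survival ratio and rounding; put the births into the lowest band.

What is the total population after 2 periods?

— Period 1 —
Births: 4950 * 0.401 = 1985
15–29: 6400 * 0.961 = 6150
30–44: 5850 * 0.973 = 5692
45–59: 4950 * 0.979 = 4846
60+: 4400 * 0.962 + 3900 * 0.569 = 4233 + 2219 = 6452
→ [1985, 6150, 5692, 4846, 6452]
— Period 2 —
Births: 5692 * 0.401 = 2282
15–29: 1985 * 0.961 = 1908
30–44: 6150 * 0.973 = 5984
45–59: 5692 * 0.979 = 5572
60+: 4846 * 0.962 + 6452 * 0.569 = 4662 + 3671 = 8333
→ [2282, 1908, 5984, 5572, 8333]
Total after period 2: 2282 + 1908 + 5984 + 5572 + 8333 = 24079

24079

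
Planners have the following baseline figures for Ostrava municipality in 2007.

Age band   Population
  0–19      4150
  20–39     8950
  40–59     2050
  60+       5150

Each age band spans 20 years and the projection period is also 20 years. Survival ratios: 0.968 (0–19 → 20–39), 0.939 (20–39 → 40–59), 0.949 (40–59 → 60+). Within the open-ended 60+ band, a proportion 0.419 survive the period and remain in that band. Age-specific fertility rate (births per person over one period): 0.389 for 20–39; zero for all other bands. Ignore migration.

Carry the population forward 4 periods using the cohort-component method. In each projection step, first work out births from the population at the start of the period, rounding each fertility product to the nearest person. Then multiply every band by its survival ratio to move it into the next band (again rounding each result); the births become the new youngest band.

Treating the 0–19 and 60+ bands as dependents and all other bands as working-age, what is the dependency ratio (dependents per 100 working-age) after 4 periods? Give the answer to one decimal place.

— Period 1 —
Births: 8950 * 0.389 = 3482
20–39: 4150 * 0.968 = 4017
40–59: 8950 * 0.939 = 8404
60+: 2050 * 0.949 + 5150 * 0.419 = 1945 + 2158 = 4103
→ [3482, 4017, 8404, 4103]
— Period 2 —
Births: 4017 * 0.389 = 1563
20–39: 3482 * 0.968 = 3371
40–59: 4017 * 0.939 = 3772
60+: 8404 * 0.949 + 4103 * 0.419 = 7975 + 1719 = 9694
→ [1563, 3371, 3772, 9694]
— Period 3 —
Births: 3371 * 0.389 = 1311
20–39: 1563 * 0.968 = 1513
40–59: 3371 * 0.939 = 3165
60+: 3772 * 0.949 + 9694 * 0.419 = 3580 + 4062 = 7642
→ [1311, 1513, 3165, 7642]
— Period 4 —
Births: 1513 * 0.389 = 589
20–39: 1311 * 0.968 = 1269
40–59: 1513 * 0.939 = 1421
60+: 3165 * 0.949 + 7642 * 0.419 = 3004 + 3202 = 6206
→ [589, 1269, 1421, 6206]
Dependents (band 0–19 + band 60+) = 589 + 6206 = 6795; working-age = 2690; ratio = 6795/2690 × 100 = 252.6

252.6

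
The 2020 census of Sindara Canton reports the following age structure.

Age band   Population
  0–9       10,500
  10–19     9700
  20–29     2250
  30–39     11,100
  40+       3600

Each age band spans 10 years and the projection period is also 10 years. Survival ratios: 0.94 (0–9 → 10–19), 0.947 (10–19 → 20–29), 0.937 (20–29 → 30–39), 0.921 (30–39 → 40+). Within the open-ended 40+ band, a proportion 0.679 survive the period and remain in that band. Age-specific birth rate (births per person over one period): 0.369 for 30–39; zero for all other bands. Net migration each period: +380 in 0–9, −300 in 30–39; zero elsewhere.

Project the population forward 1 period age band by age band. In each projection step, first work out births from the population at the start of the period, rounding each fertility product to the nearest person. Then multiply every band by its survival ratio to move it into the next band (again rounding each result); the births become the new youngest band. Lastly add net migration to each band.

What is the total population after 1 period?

38007

Let band 1 be 0–9 through band 5 = 40+.
[period 1]
Births: 11100 * 0.369 = 4096
Band 2: 10500 * 0.94 = 9870
Band 3: 9700 * 0.947 = 9186
Band 4: 2250 * 0.937 = 2108
Band 5: 11100 * 0.921 + 3600 * 0.679 = 10223 + 2444 = 12667
Net migration: Band 1 + 380 → 4476; Band 4 − 300 → 1808
→ [4476, 9870, 9186, 1808, 12667]
Total after period 1: 4476 + 9870 + 9186 + 1808 + 12667 = 38007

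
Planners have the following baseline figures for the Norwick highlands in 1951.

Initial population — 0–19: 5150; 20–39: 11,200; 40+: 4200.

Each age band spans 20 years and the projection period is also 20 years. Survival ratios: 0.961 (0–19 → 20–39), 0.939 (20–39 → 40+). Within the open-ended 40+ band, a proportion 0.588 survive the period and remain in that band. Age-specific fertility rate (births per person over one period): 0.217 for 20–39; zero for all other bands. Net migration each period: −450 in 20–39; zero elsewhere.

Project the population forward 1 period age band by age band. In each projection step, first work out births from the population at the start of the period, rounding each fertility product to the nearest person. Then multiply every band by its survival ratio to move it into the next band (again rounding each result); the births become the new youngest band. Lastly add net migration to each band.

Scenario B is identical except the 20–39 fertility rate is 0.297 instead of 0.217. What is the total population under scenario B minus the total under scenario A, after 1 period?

Numbering the bands 1..3 from youngest to oldest:
Period 1.
Births: 11200 × 0.217 = 2430
Band 2: 5150 × 0.961 = 4949
Band 3: 11200 × 0.939 + 4200 × 0.588 = 10517 + 2470 = 12987
Net migration: Band 2 − 450 → 4499
Population now: 0–19=2430, 20–39=4499, 40+=12987
Scenario A total after 1 period: 19916
Scenario B projection —
Period 1.
Births: 11200 × 0.297 = 3326
Band 2: 5150 × 0.961 = 4949
Band 3: 11200 × 0.939 + 4200 × 0.588 = 10517 + 2470 = 12987
Net migration: Band 2 − 450 → 4499
Population now: 0–19=3326, 20–39=4499, 40+=12987
Scenario B total after 1 period: 20812
Difference B − A = 20812 − 19916 = 896

896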